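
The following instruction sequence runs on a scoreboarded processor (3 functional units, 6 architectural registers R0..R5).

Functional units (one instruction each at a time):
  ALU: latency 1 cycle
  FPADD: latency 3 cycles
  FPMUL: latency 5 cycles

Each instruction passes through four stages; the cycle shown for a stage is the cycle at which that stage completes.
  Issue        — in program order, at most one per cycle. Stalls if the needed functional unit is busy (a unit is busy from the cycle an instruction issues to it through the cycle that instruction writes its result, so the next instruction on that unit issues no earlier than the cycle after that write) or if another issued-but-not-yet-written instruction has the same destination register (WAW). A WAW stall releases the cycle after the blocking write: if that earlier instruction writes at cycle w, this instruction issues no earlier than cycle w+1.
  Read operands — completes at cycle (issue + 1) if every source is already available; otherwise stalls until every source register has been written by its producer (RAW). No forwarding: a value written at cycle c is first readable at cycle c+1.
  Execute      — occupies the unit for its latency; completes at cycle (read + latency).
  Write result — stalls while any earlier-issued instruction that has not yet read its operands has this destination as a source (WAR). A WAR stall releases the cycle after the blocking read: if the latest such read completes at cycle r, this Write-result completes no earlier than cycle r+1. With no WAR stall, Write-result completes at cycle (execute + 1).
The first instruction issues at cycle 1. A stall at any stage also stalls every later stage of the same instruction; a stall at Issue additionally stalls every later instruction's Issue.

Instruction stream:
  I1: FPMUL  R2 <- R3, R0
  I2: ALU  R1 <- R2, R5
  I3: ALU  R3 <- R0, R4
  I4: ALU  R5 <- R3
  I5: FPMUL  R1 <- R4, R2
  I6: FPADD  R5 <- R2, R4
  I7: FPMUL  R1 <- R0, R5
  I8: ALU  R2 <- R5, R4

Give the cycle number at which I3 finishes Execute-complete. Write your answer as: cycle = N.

  I1 | 1 | 2 | 7 | 8
  I2 | 2 | 9 | 10 | 11   RAW R2: wait I1 write@8
  I3 | 12 | 13 | 14 | 15   struct: ALU busy until I2 writes@11
  I4 | 16 | 17 | 18 | 19   struct: ALU busy until I3 writes@15
  I5 | 17 | 18 | 23 | 24
  I6 | 20 | 21 | 24 | 25   WAW R5: wait I4 write@19
  I7 | 25 | 26 | 31 | 32   struct: FPMUL busy until I5 writes@24
  I8 | 26 | 27 | 28 | 29

cycle = 14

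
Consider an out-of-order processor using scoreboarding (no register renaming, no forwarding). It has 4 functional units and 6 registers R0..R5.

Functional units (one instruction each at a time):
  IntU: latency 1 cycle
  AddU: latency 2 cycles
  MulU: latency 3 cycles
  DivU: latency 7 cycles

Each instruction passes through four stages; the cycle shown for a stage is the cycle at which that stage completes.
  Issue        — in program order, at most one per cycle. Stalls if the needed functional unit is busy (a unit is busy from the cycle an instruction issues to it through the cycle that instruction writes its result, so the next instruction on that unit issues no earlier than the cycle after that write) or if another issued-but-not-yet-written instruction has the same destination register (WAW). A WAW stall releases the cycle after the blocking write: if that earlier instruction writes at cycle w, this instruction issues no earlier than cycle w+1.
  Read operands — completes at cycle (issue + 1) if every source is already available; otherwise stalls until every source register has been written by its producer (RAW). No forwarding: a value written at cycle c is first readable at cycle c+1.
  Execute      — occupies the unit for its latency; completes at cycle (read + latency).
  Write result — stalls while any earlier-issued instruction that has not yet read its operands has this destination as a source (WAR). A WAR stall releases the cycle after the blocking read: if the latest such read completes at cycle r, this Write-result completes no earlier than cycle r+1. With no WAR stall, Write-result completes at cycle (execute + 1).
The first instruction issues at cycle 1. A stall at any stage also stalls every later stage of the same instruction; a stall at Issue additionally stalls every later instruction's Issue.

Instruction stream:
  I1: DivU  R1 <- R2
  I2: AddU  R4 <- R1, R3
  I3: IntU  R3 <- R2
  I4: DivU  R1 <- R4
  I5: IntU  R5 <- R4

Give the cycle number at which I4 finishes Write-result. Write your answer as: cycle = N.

cycle = 23

c1: I1 dispatched to DivU
c2: I1 operands ready; I2 dispatched to AddU
c3: I3 dispatched to IntU
c4: I3 operands ready
c5: I3 complete
c9: I1 complete
c10: R1←I1
c11: I2 operands ready; I4 dispatched to DivU
c12: R3←I3
c13: I2 complete; I5 dispatched to IntU
c14: R4←I2
c15: I4 operands ready; I5 operands ready
c16: I5 complete
c17: R5←I5
c22: I4 complete
c23: R1←I4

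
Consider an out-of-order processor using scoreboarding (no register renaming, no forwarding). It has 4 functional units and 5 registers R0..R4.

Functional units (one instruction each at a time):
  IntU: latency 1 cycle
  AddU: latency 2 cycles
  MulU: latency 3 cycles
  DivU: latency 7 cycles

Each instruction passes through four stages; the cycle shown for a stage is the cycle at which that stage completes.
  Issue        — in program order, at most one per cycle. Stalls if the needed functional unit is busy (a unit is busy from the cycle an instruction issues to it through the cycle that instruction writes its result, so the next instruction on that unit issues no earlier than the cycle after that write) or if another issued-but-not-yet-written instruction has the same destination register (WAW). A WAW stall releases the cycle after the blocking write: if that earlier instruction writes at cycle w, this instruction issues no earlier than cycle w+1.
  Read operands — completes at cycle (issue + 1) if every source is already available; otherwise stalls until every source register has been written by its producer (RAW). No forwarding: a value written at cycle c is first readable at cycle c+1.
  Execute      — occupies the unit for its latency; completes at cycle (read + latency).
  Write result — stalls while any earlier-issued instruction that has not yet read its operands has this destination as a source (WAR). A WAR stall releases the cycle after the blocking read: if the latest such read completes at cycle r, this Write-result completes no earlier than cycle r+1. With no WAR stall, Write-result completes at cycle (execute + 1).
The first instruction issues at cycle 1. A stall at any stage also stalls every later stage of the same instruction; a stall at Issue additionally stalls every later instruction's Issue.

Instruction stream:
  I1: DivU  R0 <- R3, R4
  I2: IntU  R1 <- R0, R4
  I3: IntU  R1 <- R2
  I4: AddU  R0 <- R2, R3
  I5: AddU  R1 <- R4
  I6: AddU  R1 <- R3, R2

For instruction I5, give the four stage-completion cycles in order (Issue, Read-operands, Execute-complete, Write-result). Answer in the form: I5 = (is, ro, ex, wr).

[I1] 1/2/9/10
[I2] 2/11/12/13  (RAW R0: wait I1 write@10)
[I3] 14/15/16/17  (struct: IntU busy until I2 writes@13)
[I4] 15/16/18/19
[I5] 20/21/23/24  (struct: AddU busy until I4 writes@19)
[I6] 25/26/28/29  (struct: AddU busy until I5 writes@24)

I5 = (20, 21, 23, 24)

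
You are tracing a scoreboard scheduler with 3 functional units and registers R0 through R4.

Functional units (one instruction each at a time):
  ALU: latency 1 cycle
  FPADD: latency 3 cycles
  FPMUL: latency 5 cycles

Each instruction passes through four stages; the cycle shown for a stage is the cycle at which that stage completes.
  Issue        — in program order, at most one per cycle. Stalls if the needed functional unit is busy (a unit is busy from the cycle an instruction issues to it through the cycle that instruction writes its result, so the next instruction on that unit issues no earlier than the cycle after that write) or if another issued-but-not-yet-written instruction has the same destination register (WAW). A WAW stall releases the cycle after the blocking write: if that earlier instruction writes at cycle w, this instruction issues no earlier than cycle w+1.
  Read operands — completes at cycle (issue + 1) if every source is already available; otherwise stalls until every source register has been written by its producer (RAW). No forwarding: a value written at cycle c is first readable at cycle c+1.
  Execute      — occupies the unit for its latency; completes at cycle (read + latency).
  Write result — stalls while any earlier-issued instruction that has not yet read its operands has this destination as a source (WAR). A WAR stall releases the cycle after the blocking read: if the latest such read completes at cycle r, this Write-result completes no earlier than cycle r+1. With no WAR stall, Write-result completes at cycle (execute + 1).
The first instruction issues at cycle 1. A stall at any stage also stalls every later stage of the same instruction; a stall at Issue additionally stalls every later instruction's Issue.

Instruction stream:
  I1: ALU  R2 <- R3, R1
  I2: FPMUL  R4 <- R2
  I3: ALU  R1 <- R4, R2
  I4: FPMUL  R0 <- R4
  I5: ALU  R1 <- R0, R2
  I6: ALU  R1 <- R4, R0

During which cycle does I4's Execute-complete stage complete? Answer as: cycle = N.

cycle = 18

t=1  I1 issues→ALU
t=2  I1 reads | I2 issues→FPMUL
t=3  I1 exec-done
t=4  I1 writes R2
t=5  I2 reads | I3 issues→ALU
t=10  I2 exec-done
t=11  I2 writes R4
t=12  I3 reads | I4 issues→FPMUL
t=13  I3 exec-done | I4 reads
t=14  I3 writes R1
t=15  I5 issues→ALU
t=18  I4 exec-done
t=19  I4 writes R0
t=20  I5 reads
t=21  I5 exec-done
t=22  I5 writes R1
t=23  I6 issues→ALU
t=24  I6 reads
t=25  I6 exec-done
t=26  I6 writes R1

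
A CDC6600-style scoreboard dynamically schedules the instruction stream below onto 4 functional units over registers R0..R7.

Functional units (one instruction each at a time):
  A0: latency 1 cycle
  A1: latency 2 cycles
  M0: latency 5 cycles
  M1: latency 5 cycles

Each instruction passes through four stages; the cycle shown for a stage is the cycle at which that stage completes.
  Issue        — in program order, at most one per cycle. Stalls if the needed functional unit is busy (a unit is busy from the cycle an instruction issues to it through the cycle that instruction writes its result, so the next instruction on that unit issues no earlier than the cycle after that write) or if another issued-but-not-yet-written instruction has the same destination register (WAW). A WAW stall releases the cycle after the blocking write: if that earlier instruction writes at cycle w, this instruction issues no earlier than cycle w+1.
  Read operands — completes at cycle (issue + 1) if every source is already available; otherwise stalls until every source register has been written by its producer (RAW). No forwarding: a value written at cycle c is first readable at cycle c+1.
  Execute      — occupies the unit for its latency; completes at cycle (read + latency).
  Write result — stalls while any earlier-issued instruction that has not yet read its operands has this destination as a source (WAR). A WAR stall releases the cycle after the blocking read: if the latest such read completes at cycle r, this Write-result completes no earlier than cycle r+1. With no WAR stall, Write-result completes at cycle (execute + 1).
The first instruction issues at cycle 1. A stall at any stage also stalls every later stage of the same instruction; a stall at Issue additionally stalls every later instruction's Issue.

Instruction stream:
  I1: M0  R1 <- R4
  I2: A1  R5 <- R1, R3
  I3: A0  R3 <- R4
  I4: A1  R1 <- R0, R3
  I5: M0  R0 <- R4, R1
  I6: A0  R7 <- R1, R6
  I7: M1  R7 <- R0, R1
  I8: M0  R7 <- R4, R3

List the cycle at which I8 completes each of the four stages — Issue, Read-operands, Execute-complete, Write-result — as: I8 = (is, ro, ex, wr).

[1] issue I1 (M0)
[2] I1 read-ops; issue I2 (A1)
[3] issue I3 (A0)
[4] I3 read-ops
[5] I3 finished on A0
[7] I1 finished on M0
[8] I1→R1
[9] I2 read-ops
[10] I3→R3
[11] I2 finished on A1
[12] I2→R5
[13] issue I4 (A1)
[14] I4 read-ops; issue I5 (M0)
[15] issue I6 (A0)
[16] I4 finished on A1
[17] I4→R1
[18] I5 read-ops; I6 read-ops
[19] I6 finished on A0
[20] I6→R7
[21] issue I7 (M1)
[23] I5 finished on M0
[24] I5→R0
[25] I7 read-ops
[30] I7 finished on M1
[31] I7→R7
[32] issue I8 (M0)
[33] I8 read-ops
[38] I8 finished on M0
[39] I8→R7

I8 = (32, 33, 38, 39)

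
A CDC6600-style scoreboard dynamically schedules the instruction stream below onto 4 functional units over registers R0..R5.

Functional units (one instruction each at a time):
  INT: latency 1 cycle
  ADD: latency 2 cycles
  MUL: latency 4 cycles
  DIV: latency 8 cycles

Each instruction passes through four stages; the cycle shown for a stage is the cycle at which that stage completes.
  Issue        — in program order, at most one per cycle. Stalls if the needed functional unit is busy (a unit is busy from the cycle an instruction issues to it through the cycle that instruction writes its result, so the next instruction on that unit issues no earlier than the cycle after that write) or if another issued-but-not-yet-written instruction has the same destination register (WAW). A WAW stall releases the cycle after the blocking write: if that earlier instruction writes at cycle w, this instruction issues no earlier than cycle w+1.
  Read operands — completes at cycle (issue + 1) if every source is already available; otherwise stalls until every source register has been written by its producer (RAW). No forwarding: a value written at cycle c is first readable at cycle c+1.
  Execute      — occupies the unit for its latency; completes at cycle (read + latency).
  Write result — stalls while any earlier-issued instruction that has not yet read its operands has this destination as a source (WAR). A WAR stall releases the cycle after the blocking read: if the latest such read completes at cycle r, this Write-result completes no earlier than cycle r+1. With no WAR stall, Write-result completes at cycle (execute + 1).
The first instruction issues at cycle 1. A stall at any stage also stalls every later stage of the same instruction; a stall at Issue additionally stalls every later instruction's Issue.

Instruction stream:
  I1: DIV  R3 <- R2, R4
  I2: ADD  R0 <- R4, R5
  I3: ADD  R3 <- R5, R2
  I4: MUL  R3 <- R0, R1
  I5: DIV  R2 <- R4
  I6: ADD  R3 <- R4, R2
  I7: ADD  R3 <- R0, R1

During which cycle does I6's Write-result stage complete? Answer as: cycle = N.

[I1] 1/2/10/11
[I2] 2/3/5/6
[I3] 12/13/15/16  (WAW R3: wait I1 write@11)
[I4] 17/18/22/23  (WAW R3: wait I3 write@16)
[I5] 18/19/27/28
[I6] 24/29/31/32  (WAW R3: wait I4 write@23; RAW R2: wait I5 write@28)
[I7] 33/34/36/37  (struct: ADD busy until I6 writes@32)

cycle = 32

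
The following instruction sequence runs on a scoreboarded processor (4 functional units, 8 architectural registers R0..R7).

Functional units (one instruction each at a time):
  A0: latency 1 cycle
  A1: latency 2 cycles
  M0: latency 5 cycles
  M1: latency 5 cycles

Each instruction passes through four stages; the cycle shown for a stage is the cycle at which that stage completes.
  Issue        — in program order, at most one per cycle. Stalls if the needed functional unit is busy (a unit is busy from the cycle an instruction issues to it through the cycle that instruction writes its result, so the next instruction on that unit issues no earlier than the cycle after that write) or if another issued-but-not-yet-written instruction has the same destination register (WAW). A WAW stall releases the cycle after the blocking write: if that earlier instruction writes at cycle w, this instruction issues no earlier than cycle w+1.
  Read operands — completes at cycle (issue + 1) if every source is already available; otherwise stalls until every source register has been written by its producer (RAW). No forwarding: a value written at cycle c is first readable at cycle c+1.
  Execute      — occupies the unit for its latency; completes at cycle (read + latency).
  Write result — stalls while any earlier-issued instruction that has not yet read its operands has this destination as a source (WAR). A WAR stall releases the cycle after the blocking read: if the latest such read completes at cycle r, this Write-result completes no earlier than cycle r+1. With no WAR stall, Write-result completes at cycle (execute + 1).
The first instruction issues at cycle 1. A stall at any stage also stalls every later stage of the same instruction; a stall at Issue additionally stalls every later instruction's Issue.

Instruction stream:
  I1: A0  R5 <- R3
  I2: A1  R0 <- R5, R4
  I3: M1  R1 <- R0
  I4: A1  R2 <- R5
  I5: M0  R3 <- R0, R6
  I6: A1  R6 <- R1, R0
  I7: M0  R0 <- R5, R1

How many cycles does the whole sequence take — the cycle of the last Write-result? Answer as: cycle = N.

[I1] 1/2/3/4
[I2] 2/5/7/8  (RAW R5: wait I1 write@4)
[I3] 3/9/14/15  (RAW R0: wait I2 write@8)
[I4] 9/10/12/13  (struct: A1 busy until I2 writes@8)
[I5] 10/11/16/17
[I6] 14/16/18/19  (struct: A1 busy until I4 writes@13; RAW R1: wait I3 write@15)
[I7] 18/19/24/25  (struct: M0 busy until I5 writes@17)

cycle = 25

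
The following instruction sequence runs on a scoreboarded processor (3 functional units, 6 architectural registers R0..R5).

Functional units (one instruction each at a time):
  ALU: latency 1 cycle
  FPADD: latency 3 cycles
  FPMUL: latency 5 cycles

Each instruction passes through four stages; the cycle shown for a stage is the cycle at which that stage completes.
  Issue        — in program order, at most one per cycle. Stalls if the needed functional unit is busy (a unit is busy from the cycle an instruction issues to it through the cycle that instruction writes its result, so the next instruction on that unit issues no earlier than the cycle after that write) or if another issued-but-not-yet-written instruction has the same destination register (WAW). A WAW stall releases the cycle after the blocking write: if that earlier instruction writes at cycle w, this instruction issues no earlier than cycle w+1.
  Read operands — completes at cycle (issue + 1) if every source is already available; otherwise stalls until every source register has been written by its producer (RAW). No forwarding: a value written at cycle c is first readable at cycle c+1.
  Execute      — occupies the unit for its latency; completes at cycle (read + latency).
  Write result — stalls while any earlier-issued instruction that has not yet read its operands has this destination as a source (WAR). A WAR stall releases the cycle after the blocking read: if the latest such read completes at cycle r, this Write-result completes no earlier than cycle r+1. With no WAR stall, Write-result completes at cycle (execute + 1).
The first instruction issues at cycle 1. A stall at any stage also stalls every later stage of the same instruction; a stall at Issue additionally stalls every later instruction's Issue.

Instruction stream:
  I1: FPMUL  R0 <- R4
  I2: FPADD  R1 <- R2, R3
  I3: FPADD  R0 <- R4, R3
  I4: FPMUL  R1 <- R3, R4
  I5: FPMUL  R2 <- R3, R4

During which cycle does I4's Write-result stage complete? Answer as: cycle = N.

cycle 1: issue I1 (FPMUL)
cycle 2: I1 read-ops; issue I2 (FPADD)
cycle 3: I2 read-ops
cycle 6: I2 finished on FPADD
cycle 7: I1 finished on FPMUL; I2→R1
cycle 8: I1→R0
cycle 9: issue I3 (FPADD)
cycle 10: I3 read-ops; issue I4 (FPMUL)
cycle 11: I4 read-ops
cycle 13: I3 finished on FPADD
cycle 14: I3→R0
cycle 16: I4 finished on FPMUL
cycle 17: I4→R1
cycle 18: issue I5 (FPMUL)
cycle 19: I5 read-ops
cycle 24: I5 finished on FPMUL
cycle 25: I5→R2

cycle = 17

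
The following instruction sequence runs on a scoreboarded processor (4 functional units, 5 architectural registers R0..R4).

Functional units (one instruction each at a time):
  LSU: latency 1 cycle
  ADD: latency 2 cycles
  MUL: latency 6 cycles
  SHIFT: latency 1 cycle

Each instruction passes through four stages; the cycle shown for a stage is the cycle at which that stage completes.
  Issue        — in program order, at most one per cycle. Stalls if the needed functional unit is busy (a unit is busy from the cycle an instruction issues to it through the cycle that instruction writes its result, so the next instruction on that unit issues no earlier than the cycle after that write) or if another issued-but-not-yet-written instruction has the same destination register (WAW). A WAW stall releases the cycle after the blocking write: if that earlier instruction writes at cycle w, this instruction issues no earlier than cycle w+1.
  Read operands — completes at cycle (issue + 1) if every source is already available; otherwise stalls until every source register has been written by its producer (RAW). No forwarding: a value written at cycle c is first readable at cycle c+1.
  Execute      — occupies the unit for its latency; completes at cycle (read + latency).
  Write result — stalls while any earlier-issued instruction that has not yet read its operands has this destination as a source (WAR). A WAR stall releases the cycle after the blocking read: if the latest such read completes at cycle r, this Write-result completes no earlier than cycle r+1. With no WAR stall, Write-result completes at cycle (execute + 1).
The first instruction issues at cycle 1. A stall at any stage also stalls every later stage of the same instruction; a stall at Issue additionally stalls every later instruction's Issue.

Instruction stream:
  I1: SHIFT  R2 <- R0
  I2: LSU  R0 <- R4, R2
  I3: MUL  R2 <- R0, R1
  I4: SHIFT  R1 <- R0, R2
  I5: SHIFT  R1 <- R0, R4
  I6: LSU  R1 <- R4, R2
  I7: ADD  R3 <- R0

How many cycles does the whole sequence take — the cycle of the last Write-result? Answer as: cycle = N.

cycle = 28

t=1  I1 issues→SHIFT
t=2  I1 reads, I2 issues→LSU
t=3  I1 exec-done
t=4  I1 writes R2
t=5  I2 reads, I3 issues→MUL
t=6  I2 exec-done, I4 issues→SHIFT
t=7  I2 writes R0
t=8  I3 reads
t=14  I3 exec-done
t=15  I3 writes R2
t=16  I4 reads
t=17  I4 exec-done
t=18  I4 writes R1
t=19  I5 issues→SHIFT
t=20  I5 reads
t=21  I5 exec-done
t=22  I5 writes R1
t=23  I6 issues→LSU
t=24  I6 reads, I7 issues→ADD
t=25  I6 exec-done, I7 reads
t=26  I6 writes R1
t=27  I7 exec-done
t=28  I7 writes R3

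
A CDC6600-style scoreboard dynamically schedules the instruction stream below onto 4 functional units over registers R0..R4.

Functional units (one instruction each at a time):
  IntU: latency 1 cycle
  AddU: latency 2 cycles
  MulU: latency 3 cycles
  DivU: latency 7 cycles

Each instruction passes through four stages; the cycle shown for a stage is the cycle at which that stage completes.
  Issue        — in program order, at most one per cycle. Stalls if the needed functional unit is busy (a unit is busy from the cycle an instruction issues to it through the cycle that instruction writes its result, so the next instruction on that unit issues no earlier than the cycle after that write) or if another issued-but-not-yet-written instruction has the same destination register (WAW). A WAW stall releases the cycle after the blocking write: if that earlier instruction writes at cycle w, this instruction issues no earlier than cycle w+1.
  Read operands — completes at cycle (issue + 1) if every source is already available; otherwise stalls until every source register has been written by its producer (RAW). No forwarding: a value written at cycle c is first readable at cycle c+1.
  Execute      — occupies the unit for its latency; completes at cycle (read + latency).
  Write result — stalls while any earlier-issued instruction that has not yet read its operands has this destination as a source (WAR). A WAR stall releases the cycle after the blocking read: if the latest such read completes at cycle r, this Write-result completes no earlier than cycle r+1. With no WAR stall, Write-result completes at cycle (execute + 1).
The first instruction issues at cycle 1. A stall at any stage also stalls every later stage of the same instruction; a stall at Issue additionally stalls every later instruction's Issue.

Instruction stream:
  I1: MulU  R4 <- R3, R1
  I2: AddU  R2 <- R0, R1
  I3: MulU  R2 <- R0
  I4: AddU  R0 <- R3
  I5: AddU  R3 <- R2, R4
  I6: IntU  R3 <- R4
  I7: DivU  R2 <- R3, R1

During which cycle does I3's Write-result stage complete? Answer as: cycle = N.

t=1  I1 issues→MulU
t=2  I1 reads, I2 issues→AddU
t=3  I2 reads
t=5  I1 exec-done, I2 exec-done
t=6  I1 writes R4, I2 writes R2
t=7  I3 issues→MulU
t=8  I3 reads, I4 issues→AddU
t=9  I4 reads
t=11  I3 exec-done, I4 exec-done
t=12  I3 writes R2, I4 writes R0
t=13  I5 issues→AddU
t=14  I5 reads
t=16  I5 exec-done
t=17  I5 writes R3
t=18  I6 issues→IntU
t=19  I6 reads, I7 issues→DivU
t=20  I6 exec-done
t=21  I6 writes R3
t=22  I7 reads
t=29  I7 exec-done
t=30  I7 writes R2

cycle = 12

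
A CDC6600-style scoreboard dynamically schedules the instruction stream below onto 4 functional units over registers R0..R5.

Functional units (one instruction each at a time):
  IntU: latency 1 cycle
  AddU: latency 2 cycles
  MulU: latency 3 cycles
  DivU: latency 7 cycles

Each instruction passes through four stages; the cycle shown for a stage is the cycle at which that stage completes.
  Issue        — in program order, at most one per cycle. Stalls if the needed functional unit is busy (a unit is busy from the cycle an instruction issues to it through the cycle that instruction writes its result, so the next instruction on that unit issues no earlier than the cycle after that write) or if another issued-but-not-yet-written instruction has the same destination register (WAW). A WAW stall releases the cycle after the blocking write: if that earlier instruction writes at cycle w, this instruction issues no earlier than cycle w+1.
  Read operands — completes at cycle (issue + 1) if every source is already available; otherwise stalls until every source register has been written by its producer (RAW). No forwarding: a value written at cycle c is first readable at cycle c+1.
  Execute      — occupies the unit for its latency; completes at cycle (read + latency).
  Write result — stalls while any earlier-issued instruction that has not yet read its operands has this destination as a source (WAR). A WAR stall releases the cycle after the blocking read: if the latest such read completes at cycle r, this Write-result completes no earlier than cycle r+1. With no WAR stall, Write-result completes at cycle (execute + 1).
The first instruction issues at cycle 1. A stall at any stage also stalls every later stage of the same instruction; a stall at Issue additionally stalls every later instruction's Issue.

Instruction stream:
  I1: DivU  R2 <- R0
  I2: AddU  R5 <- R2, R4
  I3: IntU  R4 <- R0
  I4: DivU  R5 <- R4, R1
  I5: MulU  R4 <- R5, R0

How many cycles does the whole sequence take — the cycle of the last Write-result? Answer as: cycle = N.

I1 -> (1, 2, 9, 10)
I2 -> (2, 11, 13, 14)  // RAW R2: wait I1 write@10
I3 -> (3, 4, 5, 12)  // WAR R4: wait I2 read@11
I4 -> (15, 16, 23, 24)  // WAW R5: wait I2 write@14
I5 -> (16, 25, 28, 29)  // RAW R5: wait I4 write@24

cycle = 29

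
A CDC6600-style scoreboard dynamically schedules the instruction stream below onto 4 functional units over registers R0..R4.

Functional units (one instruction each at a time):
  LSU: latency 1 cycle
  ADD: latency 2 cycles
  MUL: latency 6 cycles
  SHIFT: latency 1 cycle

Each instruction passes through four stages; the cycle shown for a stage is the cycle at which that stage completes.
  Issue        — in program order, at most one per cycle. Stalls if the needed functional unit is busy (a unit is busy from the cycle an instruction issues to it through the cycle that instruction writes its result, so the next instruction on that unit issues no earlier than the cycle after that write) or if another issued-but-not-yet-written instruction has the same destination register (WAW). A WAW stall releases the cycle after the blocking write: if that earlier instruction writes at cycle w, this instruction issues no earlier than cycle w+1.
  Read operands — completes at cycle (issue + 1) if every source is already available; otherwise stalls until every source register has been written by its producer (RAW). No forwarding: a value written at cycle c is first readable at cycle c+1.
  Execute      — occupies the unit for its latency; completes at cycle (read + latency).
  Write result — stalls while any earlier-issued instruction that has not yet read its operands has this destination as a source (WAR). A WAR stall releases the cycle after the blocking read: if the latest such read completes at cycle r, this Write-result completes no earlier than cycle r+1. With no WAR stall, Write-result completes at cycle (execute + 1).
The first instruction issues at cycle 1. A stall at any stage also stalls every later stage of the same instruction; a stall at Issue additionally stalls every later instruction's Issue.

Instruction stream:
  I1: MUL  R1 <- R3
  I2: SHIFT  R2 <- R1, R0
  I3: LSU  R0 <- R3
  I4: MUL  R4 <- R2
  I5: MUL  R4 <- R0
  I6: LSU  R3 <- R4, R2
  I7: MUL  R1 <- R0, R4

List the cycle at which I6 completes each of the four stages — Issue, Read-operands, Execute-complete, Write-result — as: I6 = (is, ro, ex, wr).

I6 = (22, 30, 31, 32)

1) issue 1, read 2, done 8, write 9
2) issue 2, read 10, done 11, write 12  <RAW R1: wait I1 write@9>
3) issue 3, read 4, done 5, write 11  <WAR R0: wait I2 read@10>
4) issue 10, read 13, done 19, write 20  <struct: MUL busy until I1 writes@9 / RAW R2: wait I2 write@12>
5) issue 21, read 22, done 28, write 29  <struct: MUL busy until I4 writes@20>
6) issue 22, read 30, done 31, write 32  <RAW R4: wait I5 write@29>
7) issue 30, read 31, done 37, write 38  <struct: MUL busy until I5 writes@29>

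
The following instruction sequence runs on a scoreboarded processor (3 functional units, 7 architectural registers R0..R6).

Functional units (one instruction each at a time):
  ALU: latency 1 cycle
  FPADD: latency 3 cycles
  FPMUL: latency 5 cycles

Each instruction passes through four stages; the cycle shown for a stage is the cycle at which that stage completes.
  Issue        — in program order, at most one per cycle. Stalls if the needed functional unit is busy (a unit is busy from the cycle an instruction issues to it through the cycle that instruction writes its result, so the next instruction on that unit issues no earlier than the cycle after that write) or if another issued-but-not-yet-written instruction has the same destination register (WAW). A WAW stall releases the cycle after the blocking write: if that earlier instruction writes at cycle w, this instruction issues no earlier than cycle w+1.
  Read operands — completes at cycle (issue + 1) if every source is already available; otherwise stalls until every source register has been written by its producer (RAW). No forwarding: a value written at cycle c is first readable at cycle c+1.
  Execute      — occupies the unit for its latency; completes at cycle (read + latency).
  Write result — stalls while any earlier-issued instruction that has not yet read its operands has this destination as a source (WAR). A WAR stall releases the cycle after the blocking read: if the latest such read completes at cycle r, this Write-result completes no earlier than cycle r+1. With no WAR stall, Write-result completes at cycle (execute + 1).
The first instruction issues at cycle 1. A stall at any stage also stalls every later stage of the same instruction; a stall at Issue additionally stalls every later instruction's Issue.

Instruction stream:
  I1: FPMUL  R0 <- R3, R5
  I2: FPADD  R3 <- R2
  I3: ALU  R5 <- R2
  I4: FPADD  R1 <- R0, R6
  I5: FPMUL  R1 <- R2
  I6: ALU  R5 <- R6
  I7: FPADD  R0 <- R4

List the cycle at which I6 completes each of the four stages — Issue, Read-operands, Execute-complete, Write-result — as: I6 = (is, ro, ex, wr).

I1: IS=1 RO=2 EX=7 WR=8
I2: IS=2 RO=3 EX=6 WR=7
I3: IS=3 RO=4 EX=5 WR=6
I4: IS=8 RO=9 EX=12 WR=13  [struct: FPADD busy until I2 writes@7]
I5: IS=14 RO=15 EX=20 WR=21  [WAW R1: wait I4 write@13]
I6: IS=15 RO=16 EX=17 WR=18
I7: IS=16 RO=17 EX=20 WR=21

I6 = (15, 16, 17, 18)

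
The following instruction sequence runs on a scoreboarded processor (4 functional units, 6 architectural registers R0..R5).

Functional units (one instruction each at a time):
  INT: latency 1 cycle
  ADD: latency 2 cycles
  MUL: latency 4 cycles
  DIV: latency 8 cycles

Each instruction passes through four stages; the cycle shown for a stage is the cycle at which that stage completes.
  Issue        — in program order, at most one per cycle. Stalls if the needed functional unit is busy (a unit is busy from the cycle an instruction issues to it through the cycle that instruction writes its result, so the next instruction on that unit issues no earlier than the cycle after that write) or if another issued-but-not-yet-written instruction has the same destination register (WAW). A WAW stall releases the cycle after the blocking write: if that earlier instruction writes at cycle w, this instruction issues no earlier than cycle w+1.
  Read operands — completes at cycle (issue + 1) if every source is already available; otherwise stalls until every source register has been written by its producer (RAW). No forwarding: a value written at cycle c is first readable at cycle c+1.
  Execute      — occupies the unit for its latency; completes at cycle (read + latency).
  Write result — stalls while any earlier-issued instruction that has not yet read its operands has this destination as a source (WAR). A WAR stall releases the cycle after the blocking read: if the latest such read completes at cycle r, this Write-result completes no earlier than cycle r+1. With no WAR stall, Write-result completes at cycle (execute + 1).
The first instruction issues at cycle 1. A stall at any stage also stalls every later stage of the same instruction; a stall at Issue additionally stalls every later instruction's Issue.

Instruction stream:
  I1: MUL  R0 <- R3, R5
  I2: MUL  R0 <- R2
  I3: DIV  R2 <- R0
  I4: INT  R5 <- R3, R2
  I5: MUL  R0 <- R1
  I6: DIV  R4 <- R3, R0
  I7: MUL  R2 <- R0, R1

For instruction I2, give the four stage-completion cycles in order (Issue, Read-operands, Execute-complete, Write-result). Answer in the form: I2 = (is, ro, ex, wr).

c1: I1 issues→MUL
c2: I1 reads
c6: I1 exec-done
c7: I1 writes R0
c8: I2 issues→MUL
c9: I2 reads; I3 issues→DIV
c10: I4 issues→INT
c13: I2 exec-done
c14: I2 writes R0
c15: I3 reads; I5 issues→MUL
c16: I5 reads
c20: I5 exec-done
c21: I5 writes R0
c23: I3 exec-done
c24: I3 writes R2
c25: I4 reads; I6 issues→DIV
c26: I4 exec-done; I6 reads; I7 issues→MUL
c27: I4 writes R5; I7 reads
c31: I7 exec-done
c32: I7 writes R2
c34: I6 exec-done
c35: I6 writes R4

I2 = (8, 9, 13, 14)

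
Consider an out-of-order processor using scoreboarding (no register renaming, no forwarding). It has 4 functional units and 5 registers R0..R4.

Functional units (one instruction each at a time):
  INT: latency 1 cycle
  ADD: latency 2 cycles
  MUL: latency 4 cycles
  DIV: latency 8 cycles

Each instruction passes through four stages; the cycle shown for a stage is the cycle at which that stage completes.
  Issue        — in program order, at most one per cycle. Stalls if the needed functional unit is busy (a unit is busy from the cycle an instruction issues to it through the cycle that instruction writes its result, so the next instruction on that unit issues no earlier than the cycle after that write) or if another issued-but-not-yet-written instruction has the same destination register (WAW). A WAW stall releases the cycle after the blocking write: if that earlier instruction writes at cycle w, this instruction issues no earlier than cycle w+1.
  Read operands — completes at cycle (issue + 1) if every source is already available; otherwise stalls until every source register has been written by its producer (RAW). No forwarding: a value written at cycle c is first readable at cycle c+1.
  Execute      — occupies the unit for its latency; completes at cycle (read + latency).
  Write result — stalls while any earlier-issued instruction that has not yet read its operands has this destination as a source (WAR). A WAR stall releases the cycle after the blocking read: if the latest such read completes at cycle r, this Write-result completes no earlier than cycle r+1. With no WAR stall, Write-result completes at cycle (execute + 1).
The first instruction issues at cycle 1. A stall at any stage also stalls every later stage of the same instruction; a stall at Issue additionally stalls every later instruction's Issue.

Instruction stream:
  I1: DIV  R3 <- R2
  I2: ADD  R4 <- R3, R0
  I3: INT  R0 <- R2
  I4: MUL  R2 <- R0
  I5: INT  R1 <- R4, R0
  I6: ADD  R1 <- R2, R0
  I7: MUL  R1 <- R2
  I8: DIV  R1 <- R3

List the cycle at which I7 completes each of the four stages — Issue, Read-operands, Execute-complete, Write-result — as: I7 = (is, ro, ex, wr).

I7 = (24, 25, 29, 30)

[1] I1 dispatched to DIV
[2] I1 operands ready; I2 dispatched to ADD
[3] I3 dispatched to INT
[4] I3 operands ready; I4 dispatched to MUL
[5] I3 complete
[10] I1 complete
[11] R3←I1
[12] I2 operands ready
[13] R0←I3
[14] I2 complete; I4 operands ready; I5 dispatched to INT
[15] R4←I2
[16] I5 operands ready
[17] I5 complete
[18] I4 complete; R1←I5
[19] R2←I4; I6 dispatched to ADD
[20] I6 operands ready
[22] I6 complete
[23] R1←I6
[24] I7 dispatched to MUL
[25] I7 operands ready
[29] I7 complete
[30] R1←I7
[31] I8 dispatched to DIV
[32] I8 operands ready
[40] I8 complete
[41] R1←I8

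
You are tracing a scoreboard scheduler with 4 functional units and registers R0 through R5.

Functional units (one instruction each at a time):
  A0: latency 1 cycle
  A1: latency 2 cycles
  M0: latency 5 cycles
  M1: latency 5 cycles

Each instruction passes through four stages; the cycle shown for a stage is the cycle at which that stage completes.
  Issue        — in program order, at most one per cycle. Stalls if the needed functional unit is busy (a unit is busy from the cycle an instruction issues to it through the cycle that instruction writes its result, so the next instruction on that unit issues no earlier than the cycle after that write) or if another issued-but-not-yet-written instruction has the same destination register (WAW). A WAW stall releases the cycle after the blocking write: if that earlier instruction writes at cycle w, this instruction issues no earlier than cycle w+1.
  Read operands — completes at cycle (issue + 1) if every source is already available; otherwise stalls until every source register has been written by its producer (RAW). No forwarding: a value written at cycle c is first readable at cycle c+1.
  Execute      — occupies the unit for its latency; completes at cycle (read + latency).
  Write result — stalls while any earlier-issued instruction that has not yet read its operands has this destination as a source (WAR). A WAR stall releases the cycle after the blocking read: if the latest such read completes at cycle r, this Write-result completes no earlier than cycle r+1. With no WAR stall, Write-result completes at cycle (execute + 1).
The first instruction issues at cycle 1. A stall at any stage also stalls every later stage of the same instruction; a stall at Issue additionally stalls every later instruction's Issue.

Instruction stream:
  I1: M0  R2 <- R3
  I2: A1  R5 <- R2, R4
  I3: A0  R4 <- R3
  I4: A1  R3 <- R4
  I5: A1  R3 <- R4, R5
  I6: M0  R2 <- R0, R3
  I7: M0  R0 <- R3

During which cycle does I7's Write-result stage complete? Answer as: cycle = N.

[1] issue I1 (M0)
[2] I1 read-ops, issue I2 (A1)
[3] issue I3 (A0)
[4] I3 read-ops
[5] I3 finished on A0
[7] I1 finished on M0
[8] I1→R2
[9] I2 read-ops
[10] I3→R4
[11] I2 finished on A1
[12] I2→R5
[13] issue I4 (A1)
[14] I4 read-ops
[16] I4 finished on A1
[17] I4→R3
[18] issue I5 (A1)
[19] I5 read-ops, issue I6 (M0)
[21] I5 finished on A1
[22] I5→R3
[23] I6 read-ops
[28] I6 finished on M0
[29] I6→R2
[30] issue I7 (M0)
[31] I7 read-ops
[36] I7 finished on M0
[37] I7→R0

cycle = 37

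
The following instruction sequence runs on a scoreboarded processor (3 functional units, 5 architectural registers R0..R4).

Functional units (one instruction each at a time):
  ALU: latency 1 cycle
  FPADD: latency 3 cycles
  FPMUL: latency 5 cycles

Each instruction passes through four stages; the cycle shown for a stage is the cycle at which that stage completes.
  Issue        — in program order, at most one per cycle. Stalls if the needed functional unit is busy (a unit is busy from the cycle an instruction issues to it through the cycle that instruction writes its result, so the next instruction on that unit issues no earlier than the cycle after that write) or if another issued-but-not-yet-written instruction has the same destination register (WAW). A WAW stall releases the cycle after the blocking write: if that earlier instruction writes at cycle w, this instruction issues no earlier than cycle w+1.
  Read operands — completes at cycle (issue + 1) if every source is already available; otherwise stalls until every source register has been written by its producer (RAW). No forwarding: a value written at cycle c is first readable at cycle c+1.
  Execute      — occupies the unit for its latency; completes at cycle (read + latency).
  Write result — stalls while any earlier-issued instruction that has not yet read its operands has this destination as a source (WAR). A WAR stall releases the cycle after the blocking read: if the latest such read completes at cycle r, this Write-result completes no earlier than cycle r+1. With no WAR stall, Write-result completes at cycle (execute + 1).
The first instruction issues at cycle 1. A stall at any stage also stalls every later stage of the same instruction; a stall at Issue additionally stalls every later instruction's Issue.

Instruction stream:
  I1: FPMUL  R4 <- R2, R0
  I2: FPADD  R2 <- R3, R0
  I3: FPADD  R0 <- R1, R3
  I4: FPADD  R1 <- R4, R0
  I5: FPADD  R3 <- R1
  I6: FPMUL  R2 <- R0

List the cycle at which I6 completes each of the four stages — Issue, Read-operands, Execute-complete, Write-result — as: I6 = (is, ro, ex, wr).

I6 = (21, 22, 27, 28)

[1] issue I1 (FPMUL)
[2] I1 read-ops | issue I2 (FPADD)
[3] I2 read-ops
[6] I2 finished on FPADD
[7] I1 finished on FPMUL | I2→R2
[8] I1→R4 | issue I3 (FPADD)
[9] I3 read-ops
[12] I3 finished on FPADD
[13] I3→R0
[14] issue I4 (FPADD)
[15] I4 read-ops
[18] I4 finished on FPADD
[19] I4→R1
[20] issue I5 (FPADD)
[21] I5 read-ops | issue I6 (FPMUL)
[22] I6 read-ops
[24] I5 finished on FPADD
[25] I5→R3
[27] I6 finished on FPMUL
[28] I6→R2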